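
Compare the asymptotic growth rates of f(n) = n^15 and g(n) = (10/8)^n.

g(n) = (10/8)^n grows faster: (10/8)^n is exponential with base 10/8 > 1, dominating every polynomial.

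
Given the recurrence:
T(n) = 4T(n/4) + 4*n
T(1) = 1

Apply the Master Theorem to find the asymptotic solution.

a=4, b=4, f(n)=4*n. log_4(4) = 1. Case 2: T(n) = O(n log n).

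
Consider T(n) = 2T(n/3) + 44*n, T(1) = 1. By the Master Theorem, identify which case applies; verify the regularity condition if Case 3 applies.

a=2, b=3, f(n)=44*n.
log_3(2) = 0.6309 < 1.
f(n) = Omega(n^(0.6309+epsilon)) for some epsilon > 0, so Case 3 is the candidate.
Regularity: a*f(n/b) = 2*44*(n/3)^1 = (2/3)*44*n^1 <= c*f(n) with c = 2/3 < 1. Satisfied.
Case 3: T(n) = Theta(n).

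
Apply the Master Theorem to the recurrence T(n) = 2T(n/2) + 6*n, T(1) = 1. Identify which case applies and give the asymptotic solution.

a=2, b=2, f(n)=6*n.
log_2(2) = 1, so n^(log_b(a)) = n.
f(n) = Theta(n), so Case 2 applies.
T(n) = Theta(n log n).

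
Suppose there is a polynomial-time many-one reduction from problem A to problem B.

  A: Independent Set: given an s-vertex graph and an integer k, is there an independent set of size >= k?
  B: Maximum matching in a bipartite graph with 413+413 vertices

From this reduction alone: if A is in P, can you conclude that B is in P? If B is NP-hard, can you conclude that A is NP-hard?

A poly-time reduction A <=_p B transfers tractability DOWN (B easy => A easy) and hardness UP (A hard => B hard), not the reverse.
From A in P, the reduction alone does NOT give B in P: any problem in P trivially reduces to SAT, yet SAT is not known to be in P.
From B NP-hard, the reduction alone does NOT give A NP-hard: again, easy problems reduce to hard ones.
(Here in fact A is NP-complete and B is in P, so no such reduction is known -- its existence would imply P = NP; the analysis concerns only what the assumed reduction would or would not let you conclude.)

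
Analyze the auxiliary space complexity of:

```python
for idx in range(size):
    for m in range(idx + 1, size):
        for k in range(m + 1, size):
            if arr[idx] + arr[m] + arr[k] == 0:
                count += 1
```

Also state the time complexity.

Space complexity: O(1).
Only a constant amount of auxiliary storage is used; nothing grows with n.
Time complexity: O(n^3).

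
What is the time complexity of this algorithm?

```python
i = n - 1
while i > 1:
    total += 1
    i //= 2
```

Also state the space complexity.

Time complexity: O(log n).
Space complexity: O(1).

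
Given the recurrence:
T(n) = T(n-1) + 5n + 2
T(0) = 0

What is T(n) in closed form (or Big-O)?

Dominant term in sum is 5*sum(i, i=1..n) = 5*n*(n+1)/2 = O(n^2).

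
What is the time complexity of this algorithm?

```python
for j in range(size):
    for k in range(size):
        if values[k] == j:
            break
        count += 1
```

Time complexity: O(n^2).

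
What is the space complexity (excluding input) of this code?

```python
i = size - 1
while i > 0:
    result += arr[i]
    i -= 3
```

Space complexity: O(1).
Only a constant amount of auxiliary storage is used; nothing grows with n.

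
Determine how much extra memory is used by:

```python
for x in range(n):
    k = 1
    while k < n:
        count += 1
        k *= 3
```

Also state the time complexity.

Space complexity: O(1).
Only a constant amount of auxiliary storage is used; nothing grows with n.
Time complexity: O(n log n).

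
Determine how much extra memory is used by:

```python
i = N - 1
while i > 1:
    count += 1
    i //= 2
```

Space complexity: O(1).
Only a constant amount of auxiliary storage is used; nothing grows with n.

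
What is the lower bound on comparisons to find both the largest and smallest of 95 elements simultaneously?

Pair elements first (floor(95/2) comparisons), then find max among winners and min among losers. Total: ceil(3*95/2) - 2 = 141 comparisons.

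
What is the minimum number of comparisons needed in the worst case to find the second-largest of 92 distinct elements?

Lower bound: finding the max needs 92-1 comparisons. By the adversary weight-doubling argument, the max must personally win >= ceil(log_2(92)) = 7 comparisons; the 2nd-largest is among those 7 losers, needing 7-1 more comparisons. Total >= 92-1 + 7-1 = 97. A balanced knockout tournament achieves this.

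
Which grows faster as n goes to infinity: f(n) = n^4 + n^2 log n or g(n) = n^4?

f(n) = n^4 + n^2 log n and g(n) = n^4 are Theta of each other: the lower-order n^2 log n term is o(n^4); both are Theta(n^4).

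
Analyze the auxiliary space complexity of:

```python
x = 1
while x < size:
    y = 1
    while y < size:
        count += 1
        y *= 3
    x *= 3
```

Space complexity: O(1).
Only a constant amount of auxiliary storage is used; nothing grows with n.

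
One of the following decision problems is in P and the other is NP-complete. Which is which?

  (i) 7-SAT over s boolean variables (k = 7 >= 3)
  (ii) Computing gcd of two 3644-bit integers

(i) is NP-complete: 3-SAT is NP-complete (Cook-Levin); k-SAT for k>=3 reduces from 3-SAT.
(ii) is P: the Euclidean algorithm runs in polynomial time in the bit-length.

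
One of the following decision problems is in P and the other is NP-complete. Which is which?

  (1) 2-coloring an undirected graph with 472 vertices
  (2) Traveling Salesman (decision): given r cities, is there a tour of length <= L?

(1) is P: 2-coloring is bipartiteness testing via BFS, O(V+E).
(2) is NP-complete: reduces from Hamiltonian Cycle.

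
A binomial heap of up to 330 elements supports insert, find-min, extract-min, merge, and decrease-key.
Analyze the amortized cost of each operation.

A binomial heap with n <= 330 elements has at most floor(log_2 330) + 1 = 9 trees. Using potential Phi = number of trees: Insert adds one tree, but cascading merges reduce count -- amortized O(1). Find-min reads the cached minimum pointer: O(1). Extract-min creates O(log n) new trees: O(log n). Merge combines tree lists: O(log n). Decrease-key sifts the element up its tree of height <= log n: O(log n).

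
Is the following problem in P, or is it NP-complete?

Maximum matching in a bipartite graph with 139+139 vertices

This problem is in P: Hopcroft-Karp runs in O(E sqrt(V)).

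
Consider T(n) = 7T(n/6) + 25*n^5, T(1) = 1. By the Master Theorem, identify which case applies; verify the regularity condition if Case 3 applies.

a=7, b=6, f(n)=25*n^5.
log_6(7) = 1.086 < 5.
f(n) = Omega(n^(1.086+epsilon)) for some epsilon > 0, so Case 3 is the candidate.
Regularity: a*f(n/b) = 7*25*(n/6)^5 = (7/7776)*25*n^5 <= c*f(n) with c = 7/7776 < 1. Satisfied.
Case 3: T(n) = Theta(n^5).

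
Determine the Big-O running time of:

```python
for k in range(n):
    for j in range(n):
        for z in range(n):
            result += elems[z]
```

Time complexity: O(n^3).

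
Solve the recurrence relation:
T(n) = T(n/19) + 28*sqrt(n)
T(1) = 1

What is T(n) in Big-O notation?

Each level contributes sqrt(n/19^k). Geometric series with ratio 1/sqrt(19) < 1 sums to O(sqrt(n)).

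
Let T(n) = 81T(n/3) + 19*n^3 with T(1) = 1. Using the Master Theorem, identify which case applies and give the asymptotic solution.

a=81, b=3, f(n)=19*n^3.
log_3(81) = 4 > 3.
Since f(n) = O(n^3) is polynomially smaller than n^4, Case 1 applies.
T(n) = Theta(n^4).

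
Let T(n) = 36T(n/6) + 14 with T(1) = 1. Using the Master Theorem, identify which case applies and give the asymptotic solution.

a=36, b=6, f(n)=14.
log_6(36) = 2 > 0.
Since f(n) = O(n^0) is polynomially smaller than n^2, Case 1 applies.
T(n) = Theta(n^2).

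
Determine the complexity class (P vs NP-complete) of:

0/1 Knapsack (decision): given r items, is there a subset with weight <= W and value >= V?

This problem is NP-complete: reduces from Subset Sum.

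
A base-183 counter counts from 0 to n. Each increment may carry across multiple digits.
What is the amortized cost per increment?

Digit at position i changes every 183^i increments. Total digit changes over n increments: n * 183/(183-1) = O(n). Amortized: O(1).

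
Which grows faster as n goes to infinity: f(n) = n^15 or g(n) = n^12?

f(n) = n^15 grows faster: n^15/n^12 = n^3 -> infinity.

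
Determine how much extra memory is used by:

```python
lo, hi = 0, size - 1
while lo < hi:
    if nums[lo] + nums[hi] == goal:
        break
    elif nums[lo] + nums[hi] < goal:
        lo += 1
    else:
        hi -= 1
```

Space complexity: O(1).
Only a constant amount of auxiliary storage is used; nothing grows with n.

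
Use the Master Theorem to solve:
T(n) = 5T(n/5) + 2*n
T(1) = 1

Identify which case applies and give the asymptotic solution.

a=5, b=5, f(n)=2*n.
log_5(5) = 1, so n^(log_b(a)) = n.
f(n) = Theta(n), so Case 2 applies.
T(n) = Theta(n log n).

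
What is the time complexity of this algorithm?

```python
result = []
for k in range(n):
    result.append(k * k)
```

Time complexity: O(n).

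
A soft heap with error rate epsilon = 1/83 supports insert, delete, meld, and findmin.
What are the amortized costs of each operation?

Soft heaps (Chazelle) allow up to an epsilon = 1/83 fraction of elements to have corrupted (raised) keys. Insert is O(log(1/epsilon)) = O(log 83) amortized -- the structure maintains heap-ordered binary trees of rank bounded by O(log(1/epsilon)). Meld concatenates root lists: O(1) amortized. Delete and findmin are O(1) amortized.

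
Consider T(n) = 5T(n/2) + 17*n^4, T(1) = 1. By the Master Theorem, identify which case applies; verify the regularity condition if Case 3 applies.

a=5, b=2, f(n)=17*n^4.
log_2(5) = 2.322 < 4.
f(n) = Omega(n^(2.322+epsilon)) for some epsilon > 0, so Case 3 is the candidate.
Regularity: a*f(n/b) = 5*17*(n/2)^4 = (5/16)*17*n^4 <= c*f(n) with c = 5/16 < 1. Satisfied.
Case 3: T(n) = Theta(n^4).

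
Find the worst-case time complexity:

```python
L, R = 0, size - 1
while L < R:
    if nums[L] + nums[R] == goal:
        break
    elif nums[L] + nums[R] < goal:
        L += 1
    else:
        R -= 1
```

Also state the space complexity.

Time complexity: O(n).
Space complexity: O(1).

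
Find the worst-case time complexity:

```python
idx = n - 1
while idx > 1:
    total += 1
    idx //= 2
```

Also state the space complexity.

Time complexity: O(log n).
Space complexity: O(1).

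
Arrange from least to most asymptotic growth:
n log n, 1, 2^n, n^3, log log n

Ordered by growth rate: 1 < log log n < n log n < n^3 < 2^n.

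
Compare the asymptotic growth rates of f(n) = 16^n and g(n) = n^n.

g(n) = n^n grows faster: n^n / 16^n = (n/16)^n -> infinity once n > 16.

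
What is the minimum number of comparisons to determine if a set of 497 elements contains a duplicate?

Determining if 497 elements are all distinct requires Omega(n log n) comparisons in the comparison model. This follows from the element distinctness lower bound.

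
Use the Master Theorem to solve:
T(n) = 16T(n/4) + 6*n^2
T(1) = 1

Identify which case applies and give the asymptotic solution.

a=16, b=4, f(n)=6*n^2.
log_4(16) = 2, so n^(log_b(a)) = n^2.
f(n) = Theta(n^2), so Case 2 applies.
T(n) = Theta(n^2 log n).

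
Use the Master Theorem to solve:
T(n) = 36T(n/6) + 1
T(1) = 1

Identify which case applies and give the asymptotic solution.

a=36, b=6, f(n)=1.
log_6(36) = 2 > 0.
Since f(n) = O(n^0) is polynomially smaller than n^2, Case 1 applies.
T(n) = Theta(n^2).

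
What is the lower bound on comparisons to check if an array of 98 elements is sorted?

To verify 98 elements are sorted, we must compare each consecutive pair. Skipping any pair allows an adversary to swap them. Therefore 97 comparisons are necessary and sufficient.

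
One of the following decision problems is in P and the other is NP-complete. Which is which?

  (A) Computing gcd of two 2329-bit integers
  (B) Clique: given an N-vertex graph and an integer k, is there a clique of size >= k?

(A) is P: the Euclidean algorithm runs in polynomial time in the bit-length.
(B) is NP-complete: complement of Independent Set / Vertex Cover (with k part of the input).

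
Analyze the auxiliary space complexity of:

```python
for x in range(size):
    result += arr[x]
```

Space complexity: O(1).
Only a constant amount of auxiliary storage is used; nothing grows with n.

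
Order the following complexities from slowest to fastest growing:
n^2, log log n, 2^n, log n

Ordered by growth rate: log log n < log n < n^2 < 2^n.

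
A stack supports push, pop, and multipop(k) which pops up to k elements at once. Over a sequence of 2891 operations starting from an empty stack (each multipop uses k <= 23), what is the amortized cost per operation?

Each element is pushed exactly once and popped at most once (whether by pop or as part of a multipop). So the total number of individual pops over the whole sequence is at most the number of pushes, which is at most 2891. Total work <= 2 * 2891, hence O(1) amortized per operation.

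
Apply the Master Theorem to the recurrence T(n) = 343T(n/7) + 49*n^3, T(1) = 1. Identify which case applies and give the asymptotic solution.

a=343, b=7, f(n)=49*n^3.
log_7(343) = 3, so n^(log_b(a)) = n^3.
f(n) = Theta(n^3), so Case 2 applies.
T(n) = Theta(n^3 log n).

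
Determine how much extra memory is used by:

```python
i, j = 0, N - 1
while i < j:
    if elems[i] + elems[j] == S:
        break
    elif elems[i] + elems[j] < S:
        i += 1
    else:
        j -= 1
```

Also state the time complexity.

Space complexity: O(1).
Only a constant amount of auxiliary storage is used; nothing grows with n.
Time complexity: O(n).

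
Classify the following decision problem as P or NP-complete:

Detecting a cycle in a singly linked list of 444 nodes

This problem is in P: Floyd's tortoise-and-hare runs in O(n) time, O(1) space.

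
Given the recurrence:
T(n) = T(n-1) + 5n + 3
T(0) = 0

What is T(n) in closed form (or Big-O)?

Dominant term in sum is 5*sum(i, i=1..n) = 5*n*(n+1)/2 = O(n^2).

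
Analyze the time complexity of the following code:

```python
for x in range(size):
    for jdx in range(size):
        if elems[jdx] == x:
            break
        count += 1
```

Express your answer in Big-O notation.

Time complexity: O(n^2).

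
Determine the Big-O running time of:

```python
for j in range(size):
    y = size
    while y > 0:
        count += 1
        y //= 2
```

Time complexity: O(n log n).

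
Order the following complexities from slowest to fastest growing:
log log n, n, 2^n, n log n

Ordered by growth rate: log log n < n < n log n < 2^n.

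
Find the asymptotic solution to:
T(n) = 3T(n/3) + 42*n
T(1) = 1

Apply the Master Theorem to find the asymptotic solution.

a=3, b=3, f(n)=42*n. log_3(3) = 1. Case 2: T(n) = O(n log n).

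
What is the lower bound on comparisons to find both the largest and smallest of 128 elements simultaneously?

Pair elements first (floor(128/2) comparisons), then find max among winners and min among losers. Total: ceil(3*128/2) - 2 = 190 comparisons.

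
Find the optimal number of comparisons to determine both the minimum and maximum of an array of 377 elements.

Naive approach: 752 comparisons (376 for max + 376 for min).
Optimal: Compare elements in pairs first (floor(n/2) = 188 comparisons), then find max among winners and min among losers (188 comparisons each).
Total: ceil(3n/2) - 2 = 564 comparisons. An adversary argument shows this is also a lower bound.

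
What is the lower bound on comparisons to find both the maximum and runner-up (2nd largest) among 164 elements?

Lower bound: finding the max needs 164-1 comparisons. By an adversary weight-doubling argument, the maximum element must personally win at least ceil(log_2(164)) = 8 comparisons in any correct algorithm. The 2nd largest is among those 8 direct losers, and distinguishing it requires 8-1 more comparisons. Total >= 164-1 + 8-1 = 170. A balanced tournament achieves this bound exactly.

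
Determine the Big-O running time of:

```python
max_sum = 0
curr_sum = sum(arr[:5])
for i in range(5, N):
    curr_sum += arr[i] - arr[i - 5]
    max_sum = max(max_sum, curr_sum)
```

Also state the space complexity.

Time complexity: O(n).
Space complexity: O(1).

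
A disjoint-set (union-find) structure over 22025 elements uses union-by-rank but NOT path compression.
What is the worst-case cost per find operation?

Union-by-rank alone keeps every tree's height <= log_2(22025) ~= 14.4. Each find traverses from a node to its root, costing O(height) = O(log n). Without path compression this bound is tight.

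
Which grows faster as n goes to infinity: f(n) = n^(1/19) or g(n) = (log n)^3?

f(n) = n^(1/19) grows faster: any positive power of n dominates any polylog.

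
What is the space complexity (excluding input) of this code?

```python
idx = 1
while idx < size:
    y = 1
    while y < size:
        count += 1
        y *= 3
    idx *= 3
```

Space complexity: O(1).
Only a constant amount of auxiliary storage is used; nothing grows with n.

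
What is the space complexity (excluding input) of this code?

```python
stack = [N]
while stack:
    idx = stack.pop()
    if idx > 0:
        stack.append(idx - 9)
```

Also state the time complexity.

Space complexity: O(1).
Only a constant amount of auxiliary storage is used; nothing grows with n.
Time complexity: O(n).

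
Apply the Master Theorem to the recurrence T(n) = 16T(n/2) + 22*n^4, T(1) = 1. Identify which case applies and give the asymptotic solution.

a=16, b=2, f(n)=22*n^4.
log_2(16) = 4, so n^(log_b(a)) = n^4.
f(n) = Theta(n^4), so Case 2 applies.
T(n) = Theta(n^4 log n).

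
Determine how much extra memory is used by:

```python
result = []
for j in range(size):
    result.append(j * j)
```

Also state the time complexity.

Space complexity: O(n).
Auxiliary storage grows linearly with the input size n in the worst case.
Time complexity: O(n).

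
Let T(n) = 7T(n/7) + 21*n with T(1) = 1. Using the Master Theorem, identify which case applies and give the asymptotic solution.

a=7, b=7, f(n)=21*n.
log_7(7) = 1, so n^(log_b(a)) = n.
f(n) = Theta(n), so Case 2 applies.
T(n) = Theta(n log n).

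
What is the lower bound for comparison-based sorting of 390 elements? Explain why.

A comparison-based sorting algorithm corresponds to a decision tree. With 390! possible permutations, the tree has 390! leaves. The height is at least log_2(390!) = Omega(n log n) by Stirling's approximation.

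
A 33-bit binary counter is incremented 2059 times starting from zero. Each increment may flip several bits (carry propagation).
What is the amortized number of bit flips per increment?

Bit i flips on every 2^i-th increment, so over 2059 increments bit i flips floor(2059/2^i) times. Summing over i: total flips < 2 * 2059. Amortized: < 2 = O(1) per increment.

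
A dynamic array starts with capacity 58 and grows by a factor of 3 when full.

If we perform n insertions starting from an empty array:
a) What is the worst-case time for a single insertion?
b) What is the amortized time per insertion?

(a) Worst-case single insertion: O(n) -- when the array is full at capacity c, the resize copies all c elements, and c can be Theta(n).
(b) Resizes happen at sizes 58, 174, 522, ... Total copy cost for n insertions: 58 + 174 + ... = O(n) (geometric series with ratio 1/3). Amortized cost per insertion: O(n)/n = O(1).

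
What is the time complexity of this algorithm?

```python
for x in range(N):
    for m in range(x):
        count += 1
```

Time complexity: O(n^2).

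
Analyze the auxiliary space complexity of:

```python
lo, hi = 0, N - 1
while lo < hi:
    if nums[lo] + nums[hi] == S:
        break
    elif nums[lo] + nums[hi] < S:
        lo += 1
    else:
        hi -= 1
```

Space complexity: O(1).
Only a constant amount of auxiliary storage is used; nothing grows with n.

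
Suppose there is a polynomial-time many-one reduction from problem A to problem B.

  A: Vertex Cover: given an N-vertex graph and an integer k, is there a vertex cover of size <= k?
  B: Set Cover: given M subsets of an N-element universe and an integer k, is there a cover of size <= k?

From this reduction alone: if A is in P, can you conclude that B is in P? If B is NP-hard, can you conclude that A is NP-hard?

A poly-time reduction A <=_p B transfers tractability DOWN (B easy => A easy) and hardness UP (A hard => B hard), not the reverse.
From A in P, the reduction alone does NOT give B in P: any problem in P trivially reduces to SAT, yet SAT is not known to be in P.
From B NP-hard, the reduction alone does NOT give A NP-hard: again, easy problems reduce to hard ones.
(Here in fact A is NP-complete and B is NP-complete.)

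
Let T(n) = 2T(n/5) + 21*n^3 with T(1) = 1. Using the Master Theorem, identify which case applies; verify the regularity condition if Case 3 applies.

a=2, b=5, f(n)=21*n^3.
log_5(2) = 0.4307 < 3.
f(n) = Omega(n^(0.4307+epsilon)) for some epsilon > 0, so Case 3 is the candidate.
Regularity: a*f(n/b) = 2*21*(n/5)^3 = (2/125)*21*n^3 <= c*f(n) with c = 2/125 < 1. Satisfied.
Case 3: T(n) = Theta(n^3).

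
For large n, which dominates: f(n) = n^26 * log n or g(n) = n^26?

f(n) = n^26 * log n grows faster: extra log n factor -> infinity.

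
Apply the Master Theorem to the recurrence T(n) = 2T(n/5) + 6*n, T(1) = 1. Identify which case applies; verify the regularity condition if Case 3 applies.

a=2, b=5, f(n)=6*n.
log_5(2) = 0.4307 < 1.
f(n) = Omega(n^(0.4307+epsilon)) for some epsilon > 0, so Case 3 is the candidate.
Regularity: a*f(n/b) = 2*6*(n/5)^1 = (2/5)*6*n^1 <= c*f(n) with c = 2/5 < 1. Satisfied.
Case 3: T(n) = Theta(n).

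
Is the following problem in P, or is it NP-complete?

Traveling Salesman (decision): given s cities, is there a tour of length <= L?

This problem is NP-complete: reduces from Hamiltonian Cycle.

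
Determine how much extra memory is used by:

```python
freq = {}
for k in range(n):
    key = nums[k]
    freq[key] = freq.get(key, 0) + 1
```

Space complexity: O(n).
Auxiliary storage grows linearly with the input size n in the worst case.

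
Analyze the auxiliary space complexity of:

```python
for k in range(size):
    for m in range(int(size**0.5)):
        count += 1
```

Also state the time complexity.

Space complexity: O(1).
Only a constant amount of auxiliary storage is used; nothing grows with n.
Time complexity: O(n * sqrt(n)).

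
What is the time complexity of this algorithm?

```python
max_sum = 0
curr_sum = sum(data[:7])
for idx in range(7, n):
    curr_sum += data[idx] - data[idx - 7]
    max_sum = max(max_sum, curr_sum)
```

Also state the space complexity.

Time complexity: O(n).
Space complexity: O(1).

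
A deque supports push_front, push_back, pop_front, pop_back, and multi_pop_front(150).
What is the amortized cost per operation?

Assign 2 credits to each push operation. A pop uses 1 saved credit. multi_pop_front(150) uses up to 150 saved credits from previous pushes. Credits never go negative. Amortized cost is O(1).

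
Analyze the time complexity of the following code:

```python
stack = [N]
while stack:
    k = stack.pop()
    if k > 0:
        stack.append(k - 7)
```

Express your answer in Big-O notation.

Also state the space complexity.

Time complexity: O(n).
Space complexity: O(1).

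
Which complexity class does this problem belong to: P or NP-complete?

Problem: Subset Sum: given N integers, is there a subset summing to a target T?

This problem is NP-complete: one of Karp's 21 NP-complete problems.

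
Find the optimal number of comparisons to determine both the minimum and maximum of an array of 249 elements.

Naive approach: 496 comparisons (248 for max + 248 for min).
Optimal: Compare elements in pairs first (floor(n/2) = 124 comparisons), then find max among winners and min among losers (124 comparisons each).
Total: ceil(3n/2) - 2 = 372 comparisons. An adversary argument shows this is also a lower bound.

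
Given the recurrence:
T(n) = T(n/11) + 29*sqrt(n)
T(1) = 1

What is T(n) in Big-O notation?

Each level contributes sqrt(n/11^k). Geometric series with ratio 1/sqrt(11) < 1 sums to O(sqrt(n)).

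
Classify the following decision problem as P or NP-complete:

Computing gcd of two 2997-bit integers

This problem is in P: the Euclidean algorithm runs in polynomial time in the bit-length.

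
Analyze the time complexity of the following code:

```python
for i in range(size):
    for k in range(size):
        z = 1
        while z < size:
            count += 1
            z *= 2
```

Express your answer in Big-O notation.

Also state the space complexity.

Time complexity: O(n^2 log n).
Space complexity: O(1).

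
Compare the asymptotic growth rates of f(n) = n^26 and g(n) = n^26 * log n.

g(n) = n^26 * log n grows faster: extra log n factor -> infinity.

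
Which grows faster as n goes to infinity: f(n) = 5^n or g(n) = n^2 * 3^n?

f(n) = 5^n grows faster: 5^n / (n^2 3^n) = (5/3)^n / n^2 -> infinity since 5/3 > 1.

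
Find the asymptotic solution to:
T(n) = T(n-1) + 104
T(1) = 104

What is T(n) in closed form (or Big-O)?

Unrolling: T(n) = T(n-1) + 104 = T(n-2) + 2*104 = ... = T(1) + (n-1)*104 = 104 + (n-1)*104 = 104n.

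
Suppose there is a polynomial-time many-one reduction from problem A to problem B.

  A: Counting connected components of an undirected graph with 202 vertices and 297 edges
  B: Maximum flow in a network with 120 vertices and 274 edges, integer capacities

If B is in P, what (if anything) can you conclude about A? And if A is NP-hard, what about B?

A poly-time reduction A <=_p B means any A-instance can be transformed to a B-instance in poly time.
If B is in P: compose the reduction with B's poly-time algorithm to solve A in poly time, so A is in P.
If A is NP-hard: every NP problem reduces to A, which reduces to B; composing reductions, every NP problem reduces to B, so B is NP-hard.
(Here in fact A is P and B is P.)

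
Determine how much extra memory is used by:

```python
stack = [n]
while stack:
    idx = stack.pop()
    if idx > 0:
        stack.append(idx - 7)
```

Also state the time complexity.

Space complexity: O(1).
Only a constant amount of auxiliary storage is used; nothing grows with n.
Time complexity: O(n).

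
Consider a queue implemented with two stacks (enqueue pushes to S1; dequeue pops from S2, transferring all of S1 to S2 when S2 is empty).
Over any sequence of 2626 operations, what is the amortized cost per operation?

Each element is pushed to S1 once, popped once, pushed to S2 once, and popped once: 4 unit operations over its lifetime. Over 2626 operations the total work is O(2626). Amortized O(1) per enqueue/dequeue.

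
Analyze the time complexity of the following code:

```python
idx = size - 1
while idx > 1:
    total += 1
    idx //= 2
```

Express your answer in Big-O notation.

Time complexity: O(log n).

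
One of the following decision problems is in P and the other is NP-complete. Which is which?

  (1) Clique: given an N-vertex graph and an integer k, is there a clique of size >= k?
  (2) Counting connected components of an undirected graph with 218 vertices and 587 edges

(1) is NP-complete: complement of Independent Set / Vertex Cover (with k part of the input).
(2) is P: BFS/DFS visits each vertex and edge once: O(V+E).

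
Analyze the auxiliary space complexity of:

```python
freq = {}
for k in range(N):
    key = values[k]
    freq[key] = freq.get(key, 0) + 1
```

Space complexity: O(n).
Auxiliary storage grows linearly with the input size n in the worst case.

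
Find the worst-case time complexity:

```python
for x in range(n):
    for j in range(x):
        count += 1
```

Time complexity: O(n^2).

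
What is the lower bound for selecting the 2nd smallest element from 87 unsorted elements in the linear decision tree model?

Selecting the 2nd smallest of 87 elements requires Omega(n) comparisons. Every element must be compared at least once. The BFPRT algorithm achieves O(n), making this tight.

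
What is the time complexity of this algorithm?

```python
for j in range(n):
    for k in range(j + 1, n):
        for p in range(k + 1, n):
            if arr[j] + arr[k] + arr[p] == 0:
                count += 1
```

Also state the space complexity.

Time complexity: O(n^3).
Space complexity: O(1).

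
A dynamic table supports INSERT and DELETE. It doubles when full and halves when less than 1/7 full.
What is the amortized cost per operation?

Using potential function Phi = |2*num_items - table_size| when load > 1/2, and Phi = table_size/2 - num_items otherwise. The gap of 1/7 vs 1/2 for shrinking prevents thrashing. Both insert and delete have O(1) amortized cost.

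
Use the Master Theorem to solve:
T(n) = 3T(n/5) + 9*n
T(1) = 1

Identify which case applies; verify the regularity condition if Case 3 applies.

a=3, b=5, f(n)=9*n.
log_5(3) = 0.6826 < 1.
f(n) = Omega(n^(0.6826+epsilon)) for some epsilon > 0, so Case 3 is the candidate.
Regularity: a*f(n/b) = 3*9*(n/5)^1 = (3/5)*9*n^1 <= c*f(n) with c = 3/5 < 1. Satisfied.
Case 3: T(n) = Theta(n).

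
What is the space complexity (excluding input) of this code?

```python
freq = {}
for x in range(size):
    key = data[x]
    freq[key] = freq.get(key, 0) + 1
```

Space complexity: O(n).
Auxiliary storage grows linearly with the input size n in the worst case.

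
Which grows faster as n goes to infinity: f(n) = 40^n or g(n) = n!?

g(n) = n! grows faster: n!/40^n -> infinity by Stirling.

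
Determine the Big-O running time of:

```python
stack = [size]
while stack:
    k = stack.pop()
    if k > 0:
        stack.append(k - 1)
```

Time complexity: O(n).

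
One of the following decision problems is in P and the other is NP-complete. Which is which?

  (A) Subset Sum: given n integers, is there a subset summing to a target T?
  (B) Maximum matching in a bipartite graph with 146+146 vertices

(A) is NP-complete: one of Karp's 21 NP-complete problems.
(B) is P: Hopcroft-Karp runs in O(E sqrt(V)).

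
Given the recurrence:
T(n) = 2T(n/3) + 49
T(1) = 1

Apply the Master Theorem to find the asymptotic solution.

a=2, b=3, f(n)=49. log_3(2) = 0.6309. Case 1 of Master Theorem: T(n) = O(n^0.6309).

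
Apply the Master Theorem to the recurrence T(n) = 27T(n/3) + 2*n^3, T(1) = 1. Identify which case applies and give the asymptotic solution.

a=27, b=3, f(n)=2*n^3.
log_3(27) = 3, so n^(log_b(a)) = n^3.
f(n) = Theta(n^3), so Case 2 applies.
T(n) = Theta(n^3 log n).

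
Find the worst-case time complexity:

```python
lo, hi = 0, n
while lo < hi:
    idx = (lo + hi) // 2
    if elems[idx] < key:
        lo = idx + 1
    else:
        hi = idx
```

Time complexity: O(log n).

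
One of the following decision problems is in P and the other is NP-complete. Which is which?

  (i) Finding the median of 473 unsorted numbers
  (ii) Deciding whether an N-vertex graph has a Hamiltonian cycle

(i) is P: linear-time selection (median-of-medians) runs in O(n).
(ii) is NP-complete: one of Karp's 21 NP-complete problems.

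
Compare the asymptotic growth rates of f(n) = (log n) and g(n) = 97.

f(n) = (log n) grows faster: any unbounded function dominates a constant.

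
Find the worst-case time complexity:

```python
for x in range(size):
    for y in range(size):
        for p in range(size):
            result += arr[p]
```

Time complexity: O(n^3).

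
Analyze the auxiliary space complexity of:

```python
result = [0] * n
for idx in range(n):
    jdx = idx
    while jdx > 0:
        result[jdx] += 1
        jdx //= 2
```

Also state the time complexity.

Space complexity: O(n).
Auxiliary storage grows linearly with the input size n in the worst case.
Time complexity: O(n log n).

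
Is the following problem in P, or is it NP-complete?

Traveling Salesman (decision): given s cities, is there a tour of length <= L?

This problem is NP-complete: reduces from Hamiltonian Cycle.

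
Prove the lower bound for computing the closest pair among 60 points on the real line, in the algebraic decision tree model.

Reduction from element distinctness: given 60 reals, the closest-pair distance is 0 iff two are equal. Element distinctness has an Omega(n log n) lower bound in the algebraic decision tree model (Ben-Or). Therefore closest pair on a line also requires Omega(n log n). Sorting then a linear scan achieves this.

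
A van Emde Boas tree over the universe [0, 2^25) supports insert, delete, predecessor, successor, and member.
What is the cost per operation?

vEB recursively partitions [0, 33554432) into sqrt(u) clusters of size sqrt(u). Each operation recurses into either one cluster or the summary, never both: T(u) = T(sqrt(u)) + O(1) => T(u) = O(log log u) = O(log 25). This is worst-case, not just amortized.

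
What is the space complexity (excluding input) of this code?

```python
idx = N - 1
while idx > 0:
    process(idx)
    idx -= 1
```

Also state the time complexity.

Space complexity: O(1).
Only a constant amount of auxiliary storage is used; nothing grows with n.
Time complexity: O(n).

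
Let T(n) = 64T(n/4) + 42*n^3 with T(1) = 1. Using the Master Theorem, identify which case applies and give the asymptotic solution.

a=64, b=4, f(n)=42*n^3.
log_4(64) = 3, so n^(log_b(a)) = n^3.
f(n) = Theta(n^3), so Case 2 applies.
T(n) = Theta(n^3 log n).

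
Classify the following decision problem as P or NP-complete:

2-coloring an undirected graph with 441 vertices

This problem is in P: 2-coloring is bipartiteness testing via BFS, O(V+E).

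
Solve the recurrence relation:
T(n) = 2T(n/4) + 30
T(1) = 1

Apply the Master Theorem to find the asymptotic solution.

a=2, b=4, f(n)=30. log_4(2) = 0.5. Case 1 of Master Theorem: T(n) = O(n^0.5).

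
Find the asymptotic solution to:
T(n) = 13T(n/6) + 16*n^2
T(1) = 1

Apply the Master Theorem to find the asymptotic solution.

a=13, b=6, f(n)=16*n^2. log_6(13) = 1.432 < 2. Case 3: T(n) = O(n^2).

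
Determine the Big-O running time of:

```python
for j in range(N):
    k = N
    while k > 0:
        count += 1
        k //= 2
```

Time complexity: O(n log n).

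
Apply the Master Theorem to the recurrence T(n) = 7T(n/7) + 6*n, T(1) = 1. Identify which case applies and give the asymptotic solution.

a=7, b=7, f(n)=6*n.
log_7(7) = 1, so n^(log_b(a)) = n.
f(n) = Theta(n), so Case 2 applies.
T(n) = Theta(n log n).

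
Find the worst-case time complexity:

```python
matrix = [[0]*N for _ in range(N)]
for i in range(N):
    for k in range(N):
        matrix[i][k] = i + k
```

Time complexity: O(n^2).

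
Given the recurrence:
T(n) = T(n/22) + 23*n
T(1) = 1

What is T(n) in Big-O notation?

Geometric series: 23*n*(1 + 1/22 + 1/22^2 + ...) = O(n). T(n) = O(n).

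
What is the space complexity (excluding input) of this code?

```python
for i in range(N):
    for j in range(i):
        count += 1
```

Space complexity: O(1).
Only a constant amount of auxiliary storage is used; nothing grows with n.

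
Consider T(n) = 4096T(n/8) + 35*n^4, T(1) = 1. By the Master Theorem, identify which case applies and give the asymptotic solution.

a=4096, b=8, f(n)=35*n^4.
log_8(4096) = 4, so n^(log_b(a)) = n^4.
f(n) = Theta(n^4), so Case 2 applies.
T(n) = Theta(n^4 log n).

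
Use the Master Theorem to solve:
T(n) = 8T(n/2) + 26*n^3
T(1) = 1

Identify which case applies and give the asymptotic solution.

a=8, b=2, f(n)=26*n^3.
log_2(8) = 3, so n^(log_b(a)) = n^3.
f(n) = Theta(n^3), so Case 2 applies.
T(n) = Theta(n^3 log n).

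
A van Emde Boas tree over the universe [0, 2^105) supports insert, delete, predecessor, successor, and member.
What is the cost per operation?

vEB recursively partitions [0, 40564819207303340847894502572032) into sqrt(u) clusters of size sqrt(u). Each operation recurses into either one cluster or the summary, never both: T(u) = T(sqrt(u)) + O(1) => T(u) = O(log log u) = O(log 105). This is worst-case, not just amortized.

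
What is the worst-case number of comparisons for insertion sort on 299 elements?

Insertion sort on reverse-sorted input: 1 + 2 + ... + (299-1) = 44551 comparisons.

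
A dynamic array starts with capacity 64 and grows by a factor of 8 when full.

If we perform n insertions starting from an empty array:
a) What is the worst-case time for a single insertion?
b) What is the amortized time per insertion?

(a) Worst-case single insertion: O(n) -- when the array is full at capacity c, the resize copies all c elements, and c can be Theta(n).
(b) Resizes happen at sizes 64, 512, 4096, ... Total copy cost for n insertions: 64 + 512 + ... = O(n) (geometric series with ratio 1/8). Amortized cost per insertion: O(n)/n = O(1).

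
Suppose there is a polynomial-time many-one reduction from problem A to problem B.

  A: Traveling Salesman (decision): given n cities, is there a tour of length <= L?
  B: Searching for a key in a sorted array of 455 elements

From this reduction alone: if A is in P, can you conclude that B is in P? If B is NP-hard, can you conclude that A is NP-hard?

A poly-time reduction A <=_p B transfers tractability DOWN (B easy => A easy) and hardness UP (A hard => B hard), not the reverse.
From A in P, the reduction alone does NOT give B in P: any problem in P trivially reduces to SAT, yet SAT is not known to be in P.
From B NP-hard, the reduction alone does NOT give A NP-hard: again, easy problems reduce to hard ones.
(Here in fact A is NP-complete and B is in P, so no such reduction is known -- its existence would imply P = NP; the analysis concerns only what the assumed reduction would or would not let you conclude.)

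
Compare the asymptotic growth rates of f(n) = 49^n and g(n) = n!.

g(n) = n! grows faster: n!/49^n -> infinity by Stirling.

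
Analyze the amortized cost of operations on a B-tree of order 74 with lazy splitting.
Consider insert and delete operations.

In a B-tree of order 74, a node splits when it has 74 keys. With lazy splitting, we use potential Phi = number of full nodes + number of near-empty nodes. Each split costs O(1) but reduces potential. Between splits, at least 37 insertions must occur in that node. Amortized structural cost is O(1) per operation, plus O(log_74 n) traversal.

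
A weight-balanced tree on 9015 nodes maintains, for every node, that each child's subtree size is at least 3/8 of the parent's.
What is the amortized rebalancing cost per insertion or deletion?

With balance ratio 3/8, tree height is O(log_{8/3}(9015)) = O(log n). A rebalance at a node of size s costs O(s) but requires Omega(s) updates in that subtree to retrigger. Summed over the O(log n) ancestors of the touched leaf, amortized rebalancing is O(log n).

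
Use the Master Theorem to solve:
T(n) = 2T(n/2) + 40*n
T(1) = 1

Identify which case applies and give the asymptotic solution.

a=2, b=2, f(n)=40*n.
log_2(2) = 1, so n^(log_b(a)) = n.
f(n) = Theta(n), so Case 2 applies.
T(n) = Theta(n log n).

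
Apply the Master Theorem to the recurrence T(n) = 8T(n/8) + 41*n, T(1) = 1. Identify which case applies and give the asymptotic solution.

a=8, b=8, f(n)=41*n.
log_8(8) = 1, so n^(log_b(a)) = n.
f(n) = Theta(n), so Case 2 applies.
T(n) = Theta(n log n).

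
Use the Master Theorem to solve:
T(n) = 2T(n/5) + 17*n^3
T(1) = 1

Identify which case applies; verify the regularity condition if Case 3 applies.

a=2, b=5, f(n)=17*n^3.
log_5(2) = 0.4307 < 3.
f(n) = Omega(n^(0.4307+epsilon)) for some epsilon > 0, so Case 3 is the candidate.
Regularity: a*f(n/b) = 2*17*(n/5)^3 = (2/125)*17*n^3 <= c*f(n) with c = 2/125 < 1. Satisfied.
Case 3: T(n) = Theta(n^3).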